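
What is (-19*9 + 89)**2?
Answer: 6724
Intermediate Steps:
(-19*9 + 89)**2 = (-171 + 89)**2 = (-82)**2 = 6724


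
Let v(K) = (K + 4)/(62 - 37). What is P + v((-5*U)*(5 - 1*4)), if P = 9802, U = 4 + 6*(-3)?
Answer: 245124/25 ≈ 9805.0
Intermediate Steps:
U = -14 (U = 4 - 18 = -14)
v(K) = 4/25 + K/25 (v(K) = (4 + K)/25 = (4 + K)*(1/25) = 4/25 + K/25)
P + v((-5*U)*(5 - 1*4)) = 9802 + (4/25 + ((-5*(-14))*(5 - 1*4))/25) = 9802 + (4/25 + (70*(5 - 4))/25) = 9802 + (4/25 + (70*1)/25) = 9802 + (4/25 + (1/25)*70) = 9802 + (4/25 + 14/5) = 9802 + 74/25 = 245124/25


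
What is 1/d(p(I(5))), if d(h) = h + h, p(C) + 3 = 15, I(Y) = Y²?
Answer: 1/24 ≈ 0.041667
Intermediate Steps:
p(C) = 12 (p(C) = -3 + 15 = 12)
d(h) = 2*h
1/d(p(I(5))) = 1/(2*12) = 1/24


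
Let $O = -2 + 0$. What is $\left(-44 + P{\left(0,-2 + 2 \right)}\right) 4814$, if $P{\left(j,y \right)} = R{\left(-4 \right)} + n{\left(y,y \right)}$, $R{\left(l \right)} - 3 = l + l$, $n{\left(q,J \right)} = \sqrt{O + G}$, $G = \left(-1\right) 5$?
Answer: $-235886 + 4814 i \sqrt{7} \approx -2.3589 \cdot 10^{5} + 12737.0 i$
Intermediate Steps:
$O = -2$
$G = -5$
$n{\left(q,J \right)} = i \sqrt{7}$ ($n{\left(q,J \right)} = \sqrt{-2 - 5} = \sqrt{-7} = i \sqrt{7}$)
$R{\left(l \right)} = 3 + 2 l$ ($R{\left(l \right)} = 3 + \left(l + l\right) = 3 + 2 l$)
$P{\left(j,y \right)} = -5 + i \sqrt{7}$ ($P{\left(j,y \right)} = \left(3 + 2 \left(-4\right)\right) + i \sqrt{7} = \left(3 - 8\right) + i \sqrt{7} = -5 + i \sqrt{7}$)
$\left(-44 + P{\left(0,-2 + 2 \right)}\right) 4814 = \left(-44 - \left(5 - i \sqrt{7}\right)\right) 4814 = \left(-49 + i \sqrt{7}\right) 4814 = -235886 + 4814 i \sqrt{7}$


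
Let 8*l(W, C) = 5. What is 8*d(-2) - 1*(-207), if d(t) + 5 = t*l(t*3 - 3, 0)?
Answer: 157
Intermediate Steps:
l(W, C) = 5/8 (l(W, C) = (⅛)*5 = 5/8)
d(t) = -5 + 5*t/8 (d(t) = -5 + t*(5/8) = -5 + 5*t/8)
8*d(-2) - 1*(-207) = 8*(-5 + (5/8)*(-2)) - 1*(-207) = 8*(-5 - 5/4) + 207 = 8*(-25/4) + 207 = -50 + 207 = 157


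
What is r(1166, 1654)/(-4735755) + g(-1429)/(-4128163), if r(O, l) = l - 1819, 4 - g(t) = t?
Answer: -407012668/1303331237871 ≈ -0.00031229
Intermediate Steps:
g(t) = 4 - t
r(O, l) = -1819 + l
r(1166, 1654)/(-4735755) + g(-1429)/(-4128163) = (-1819 + 1654)/(-4735755) + (4 - 1*(-1429))/(-4128163) = -165*(-1/4735755) + (4 + 1429)*(-1/4128163) = 11/315717 + 1433*(-1/4128163) = 11/315717 - 1433/4128163 = -407012668/1303331237871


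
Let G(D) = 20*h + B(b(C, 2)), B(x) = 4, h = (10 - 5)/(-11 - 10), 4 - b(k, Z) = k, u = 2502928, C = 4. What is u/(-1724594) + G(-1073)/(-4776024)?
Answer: -15689681285638/10810671813711 ≈ -1.4513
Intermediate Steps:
b(k, Z) = 4 - k
h = -5/21 (h = 5/(-21) = 5*(-1/21) = -5/21 ≈ -0.23810)
G(D) = -16/21 (G(D) = 20*(-5/21) + 4 = -100/21 + 4 = -16/21)
u/(-1724594) + G(-1073)/(-4776024) = 2502928/(-1724594) - 16/21/(-4776024) = 2502928*(-1/1724594) - 16/21*(-1/4776024) = -1251464/862297 + 2/12537063 = -15689681285638/10810671813711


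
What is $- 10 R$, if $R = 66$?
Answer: $-660$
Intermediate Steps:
$- 10 R = \left(-10\right) 66 = -660$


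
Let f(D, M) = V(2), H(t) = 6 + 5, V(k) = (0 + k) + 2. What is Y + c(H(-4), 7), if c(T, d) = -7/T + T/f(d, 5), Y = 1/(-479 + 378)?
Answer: 9349/4444 ≈ 2.1037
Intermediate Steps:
V(k) = 2 + k (V(k) = k + 2 = 2 + k)
H(t) = 11
f(D, M) = 4 (f(D, M) = 2 + 2 = 4)
Y = -1/101 (Y = 1/(-101) = -1/101 ≈ -0.0099010)
c(T, d) = -7/T + T/4
Y + c(H(-4), 7) = -1/101 + (-7/11 + (1/4)*11) = -1/101 + (-7*1/11 + 11/4) = -1/101 + (-7/11 + 11/4) = -1/101 + 93/44 = 9349/4444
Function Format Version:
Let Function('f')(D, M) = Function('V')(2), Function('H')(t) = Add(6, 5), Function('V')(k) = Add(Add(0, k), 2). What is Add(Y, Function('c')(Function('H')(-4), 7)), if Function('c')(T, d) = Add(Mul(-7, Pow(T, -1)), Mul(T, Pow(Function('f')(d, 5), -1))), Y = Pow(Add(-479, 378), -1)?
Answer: Rational(9349, 4444) ≈ 2.1037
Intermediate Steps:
Function('V')(k) = Add(2, k) (Function('V')(k) = Add(k, 2) = Add(2, k))
Function('H')(t) = 11
Function('f')(D, M) = 4 (Function('f')(D, M) = Add(2, 2) = 4)
Y = Rational(-1, 101) (Y = Pow(-101, -1) = Rational(-1, 101) ≈ -0.0099010)
Function('c')(T, d) = Add(Mul(-7, Pow(T, -1)), Mul(Rational(1, 4), T)) (Function('c')(T, d) = Add(Mul(-7, Pow(T, -1)), Mul(T, Pow(4, -1))) = Add(Mul(-7, Pow(T, -1)), Mul(T, Rational(1, 4))) = Add(Mul(-7, Pow(T, -1)), Mul(Rational(1, 4), T)))
Add(Y, Function('c')(Function('H')(-4), 7)) = Add(Rational(-1, 101), Add(Mul(-7, Pow(11, -1)), Mul(Rational(1, 4), 11))) = Add(Rational(-1, 101), Add(Mul(-7, Rational(1, 11)), Rational(11, 4))) = Add(Rational(-1, 101), Add(Rational(-7, 11), Rational(11, 4))) = Add(Rational(-1, 101), Rational(93, 44)) = Rational(9349, 4444)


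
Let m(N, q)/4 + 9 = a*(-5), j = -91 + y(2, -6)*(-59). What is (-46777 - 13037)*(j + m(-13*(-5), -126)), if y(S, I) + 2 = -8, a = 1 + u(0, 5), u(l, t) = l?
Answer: -26497602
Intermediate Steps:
a = 1 (a = 1 + 0 = 1)
y(S, I) = -10 (y(S, I) = -2 - 8 = -10)
j = 499 (j = -91 - 10*(-59) = -91 + 590 = 499)
m(N, q) = -56 (m(N, q) = -36 + 4*(1*(-5)) = -36 + 4*(-5) = -36 - 20 = -56)
(-46777 - 13037)*(j + m(-13*(-5), -126)) = (-46777 - 13037)*(499 - 56) = -59814*443 = -26497602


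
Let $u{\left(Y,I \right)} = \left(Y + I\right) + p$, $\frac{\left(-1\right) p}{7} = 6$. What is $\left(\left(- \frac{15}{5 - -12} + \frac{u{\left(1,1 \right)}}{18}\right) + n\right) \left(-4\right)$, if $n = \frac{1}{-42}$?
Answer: $\frac{13402}{1071} \approx 12.514$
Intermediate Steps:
$p = -42$ ($p = \left(-7\right) 6 = -42$)
$u{\left(Y,I \right)} = -42 + I + Y$ ($u{\left(Y,I \right)} = \left(Y + I\right) - 42 = \left(I + Y\right) - 42 = -42 + I + Y$)
$n = - \frac{1}{42} \approx -0.02381$
$\left(\left(- \frac{15}{5 - -12} + \frac{u{\left(1,1 \right)}}{18}\right) + n\right) \left(-4\right) = \left(\left(- \frac{15}{5 - -12} + \frac{-42 + 1 + 1}{18}\right) - \frac{1}{42}\right) \left(-4\right) = \left(\left(- \frac{15}{5 + 12} - \frac{20}{9}\right) - \frac{1}{42}\right) \left(-4\right) = \left(\left(- \frac{15}{17} - \frac{20}{9}\right) - \frac{1}{42}\right) \left(-4\right) = \left(- \frac{475}{153} - \frac{1}{42}\right) \left(-4\right) = \left(- \frac{6701}{2142}\right) \left(-4\right) = \frac{13402}{1071}$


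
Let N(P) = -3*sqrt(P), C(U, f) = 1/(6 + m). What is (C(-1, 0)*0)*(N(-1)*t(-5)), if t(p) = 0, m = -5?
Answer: 0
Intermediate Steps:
C(U, f) = 1 (C(U, f) = 1/(6 - 5) = 1/1 = 1)
(C(-1, 0)*0)*(N(-1)*t(-5)) = (1*0)*(-3*I*0) = 0*(-3*I*0) = 0*0 = 0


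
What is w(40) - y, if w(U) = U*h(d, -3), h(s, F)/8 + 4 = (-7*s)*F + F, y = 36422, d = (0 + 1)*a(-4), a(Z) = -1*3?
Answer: -58822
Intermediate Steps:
a(Z) = -3
d = -3 (d = (0 + 1)*(-3) = 1*(-3) = -3)
h(s, F) = -32 + 8*F - 56*F*s (h(s, F) = -32 + 8*((-7*s)*F + F) = -32 + 8*(-7*F*s + F) = -32 + 8*(F - 7*F*s) = -32 + (8*F - 56*F*s) = -32 + 8*F - 56*F*s)
w(U) = -560*U (w(U) = U*(-32 + 8*(-3) - 56*(-3)*(-3)) = U*(-32 - 24 - 504) = U*(-560) = -560*U)
w(40) - y = -560*40 - 1*36422 = -22400 - 36422 = -58822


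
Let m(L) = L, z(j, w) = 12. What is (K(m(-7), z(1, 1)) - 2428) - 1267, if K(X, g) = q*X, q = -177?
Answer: -2456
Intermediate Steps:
K(X, g) = -177*X
(K(m(-7), z(1, 1)) - 2428) - 1267 = (-177*(-7) - 2428) - 1267 = (1239 - 2428) - 1267 = -1189 - 1267 = -2456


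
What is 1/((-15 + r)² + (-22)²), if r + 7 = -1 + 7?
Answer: 1/740 ≈ 0.0013514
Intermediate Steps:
r = -1 (r = -7 + (-1 + 7) = -7 + 6 = -1)
1/((-15 + r)² + (-22)²) = 1/((-15 - 1)² + (-22)²) = 1/((-16)² + 484) = 1/(256 + 484) = 1/740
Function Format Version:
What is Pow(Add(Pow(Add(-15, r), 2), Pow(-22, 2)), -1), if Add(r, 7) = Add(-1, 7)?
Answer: Rational(1, 740) ≈ 0.0013514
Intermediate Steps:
r = -1 (r = Add(-7, Add(-1, 7)) = Add(-7, 6) = -1)
Pow(Add(Pow(Add(-15, r), 2), Pow(-22, 2)), -1) = Pow(Add(Pow(Add(-15, -1), 2), Pow(-22, 2)), -1) = Pow(Add(Pow(-16, 2), 484), -1) = Pow(Add(256, 484), -1) = Pow(740, -1) = Rational(1, 740)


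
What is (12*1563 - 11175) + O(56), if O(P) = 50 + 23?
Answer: 7654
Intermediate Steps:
O(P) = 73
(12*1563 - 11175) + O(56) = (12*1563 - 11175) + 73 = (18756 - 11175) + 73 = 7581 + 73 = 7654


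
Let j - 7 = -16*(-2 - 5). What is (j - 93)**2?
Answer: 676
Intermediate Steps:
j = 119 (j = 7 - 16*(-2 - 5) = 7 - 16*(-7) = 7 + 112 = 119)
(j - 93)**2 = (119 - 93)**2 = 26**2 = 676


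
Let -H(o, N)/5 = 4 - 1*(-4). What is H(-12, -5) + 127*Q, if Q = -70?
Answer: -8930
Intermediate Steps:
H(o, N) = -40 (H(o, N) = -5*(4 - 1*(-4)) = -5*(4 + 4) = -5*8 = -40)
H(-12, -5) + 127*Q = -40 + 127*(-70) = -40 - 8890 = -8930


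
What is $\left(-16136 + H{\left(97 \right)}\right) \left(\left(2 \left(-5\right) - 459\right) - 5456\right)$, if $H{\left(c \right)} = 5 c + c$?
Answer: $92157450$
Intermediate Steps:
$H{\left(c \right)} = 6 c$
$\left(-16136 + H{\left(97 \right)}\right) \left(\left(2 \left(-5\right) - 459\right) - 5456\right) = \left(-16136 + 6 \cdot 97\right) \left(\left(2 \left(-5\right) - 459\right) - 5456\right) = \left(-16136 + 582\right) \left(\left(-10 - 459\right) - 5456\right) = - 15554 \left(-469 - 5456\right) = \left(-15554\right) \left(-5925\right) = 92157450$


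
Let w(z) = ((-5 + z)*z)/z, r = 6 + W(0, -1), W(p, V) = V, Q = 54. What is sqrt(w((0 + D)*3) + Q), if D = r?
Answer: 8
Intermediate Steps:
r = 5 (r = 6 - 1 = 5)
D = 5
w(z) = -5 + z (w(z) = (z*(-5 + z))/z = -5 + z)
sqrt(w((0 + D)*3) + Q) = sqrt((-5 + (0 + 5)*3) + 54) = sqrt((-5 + 5*3) + 54) = sqrt((-5 + 15) + 54) = sqrt(10 + 54) = sqrt(64) = 8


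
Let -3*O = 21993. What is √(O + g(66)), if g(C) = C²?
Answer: 5*I*√119 ≈ 54.544*I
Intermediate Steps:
O = -7331 (O = -⅓*21993 = -7331)
√(O + g(66)) = √(-7331 + 66²) = √(-7331 + 4356) = √(-2975) = 5*I*√119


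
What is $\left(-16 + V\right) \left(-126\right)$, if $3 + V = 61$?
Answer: $-5292$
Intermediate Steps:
$V = 58$ ($V = -3 + 61 = 58$)
$\left(-16 + V\right) \left(-126\right) = \left(-16 + 58\right) \left(-126\right) = 42 \left(-126\right) = -5292$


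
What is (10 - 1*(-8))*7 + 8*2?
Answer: 142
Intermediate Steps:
(10 - 1*(-8))*7 + 8*2 = (10 + 8)*7 + 16 = 18*7 + 16 = 126 + 16 = 142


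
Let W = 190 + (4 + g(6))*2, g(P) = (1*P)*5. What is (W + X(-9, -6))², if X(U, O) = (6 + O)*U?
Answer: 66564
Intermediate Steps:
g(P) = 5*P (g(P) = P*5 = 5*P)
X(U, O) = U*(6 + O)
W = 258 (W = 190 + (4 + 5*6)*2 = 190 + (4 + 30)*2 = 190 + 34*2 = 190 + 68 = 258)
(W + X(-9, -6))² = (258 - 9*(6 - 6))² = (258 - 9*0)² = (258 + 0)² = 258² = 66564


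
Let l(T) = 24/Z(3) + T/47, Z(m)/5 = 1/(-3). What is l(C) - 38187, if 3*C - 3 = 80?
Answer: -26931572/705 ≈ -38201.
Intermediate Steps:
C = 83/3 (C = 1 + (⅓)*80 = 1 + 80/3 = 83/3 ≈ 27.667)
Z(m) = -5/3 (Z(m) = 5/(-3) = 5*(-⅓) = -5/3)
l(T) = -72/5 + T/47 (l(T) = 24/(-5/3) + T/47 = 24*(-⅗) + T*(1/47) = -72/5 + T/47)
l(C) - 38187 = (-72/5 + (1/47)*(83/3)) - 38187 = (-72/5 + 83/141) - 38187 = -9737/705 - 38187 = -26931572/705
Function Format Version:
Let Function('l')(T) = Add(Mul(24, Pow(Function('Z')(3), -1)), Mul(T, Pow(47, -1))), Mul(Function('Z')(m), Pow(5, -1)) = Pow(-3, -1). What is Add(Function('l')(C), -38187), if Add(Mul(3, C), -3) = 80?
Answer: Rational(-26931572, 705) ≈ -38201.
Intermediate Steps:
C = Rational(83, 3) (C = Add(1, Mul(Rational(1, 3), 80)) = Add(1, Rational(80, 3)) = Rational(83, 3) ≈ 27.667)
Function('Z')(m) = Rational(-5, 3) (Function('Z')(m) = Mul(5, Pow(-3, -1)) = Mul(5, Rational(-1, 3)) = Rational(-5, 3))
Function('l')(T) = Add(Rational(-72, 5), Mul(Rational(1, 47), T)) (Function('l')(T) = Add(Mul(24, Pow(Rational(-5, 3), -1)), Mul(T, Pow(47, -1))) = Add(Mul(24, Rational(-3, 5)), Mul(T, Rational(1, 47))) = Add(Rational(-72, 5), Mul(Rational(1, 47), T)))
Add(Function('l')(C), -38187) = Add(Add(Rational(-72, 5), Mul(Rational(1, 47), Rational(83, 3))), -38187) = Add(Add(Rational(-72, 5), Rational(83, 141)), -38187) = Add(Rational(-9737, 705), -38187) = Rational(-26931572, 705)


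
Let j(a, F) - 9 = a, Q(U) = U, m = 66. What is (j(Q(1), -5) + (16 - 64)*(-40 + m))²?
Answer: 1532644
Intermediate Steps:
j(a, F) = 9 + a
(j(Q(1), -5) + (16 - 64)*(-40 + m))² = ((9 + 1) + (16 - 64)*(-40 + 66))² = (10 - 48*26)² = (10 - 1248)² = (-1238)² = 1532644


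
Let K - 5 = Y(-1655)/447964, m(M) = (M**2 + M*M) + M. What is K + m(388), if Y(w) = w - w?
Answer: 301481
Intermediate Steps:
Y(w) = 0
m(M) = M + 2*M**2 (m(M) = (M**2 + M**2) + M = 2*M**2 + M = M + 2*M**2)
K = 5 (K = 5 + 0/447964 = 5 + 0*(1/447964) = 5 + 0 = 5)
K + m(388) = 5 + 388*(1 + 2*388) = 5 + 388*(1 + 776) = 5 + 388*777 = 5 + 301476 = 301481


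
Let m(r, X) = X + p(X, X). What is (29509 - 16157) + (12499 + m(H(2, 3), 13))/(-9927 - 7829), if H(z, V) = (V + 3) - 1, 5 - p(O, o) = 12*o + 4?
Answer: 237065755/17756 ≈ 13351.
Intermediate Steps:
p(O, o) = 1 - 12*o (p(O, o) = 5 - (12*o + 4) = 5 - (4 + 12*o) = 5 + (-4 - 12*o) = 1 - 12*o)
H(z, V) = 2 + V (H(z, V) = (3 + V) - 1 = 2 + V)
m(r, X) = 1 - 11*X (m(r, X) = X + (1 - 12*X) = 1 - 11*X)
(29509 - 16157) + (12499 + m(H(2, 3), 13))/(-9927 - 7829) = (29509 - 16157) + (12499 + (1 - 11*13))/(-9927 - 7829) = 13352 + (12499 + (1 - 143))/(-17756) = 13352 + (12499 - 142)*(-1/17756) = 13352 + 12357*(-1/17756) = 13352 - 12357/17756 = 237065755/17756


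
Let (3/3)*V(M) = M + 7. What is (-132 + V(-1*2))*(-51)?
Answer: 6477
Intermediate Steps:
V(M) = 7 + M (V(M) = M + 7 = 7 + M)
(-132 + V(-1*2))*(-51) = (-132 + (7 - 1*2))*(-51) = (-132 + (7 - 2))*(-51) = (-132 + 5)*(-51) = -127*(-51) = 6477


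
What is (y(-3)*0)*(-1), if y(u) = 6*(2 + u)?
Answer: 0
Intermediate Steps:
y(u) = 12 + 6*u
(y(-3)*0)*(-1) = ((12 + 6*(-3))*0)*(-1) = ((12 - 18)*0)*(-1) = -6*0*(-1) = 0*(-1) = 0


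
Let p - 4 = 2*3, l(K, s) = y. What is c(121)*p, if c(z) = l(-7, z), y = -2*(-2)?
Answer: 40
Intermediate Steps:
y = 4
l(K, s) = 4
c(z) = 4
p = 10 (p = 4 + 2*3 = 4 + 6 = 10)
c(121)*p = 4*10 = 40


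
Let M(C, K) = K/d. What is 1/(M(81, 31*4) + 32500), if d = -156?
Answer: 39/1267469 ≈ 3.0770e-5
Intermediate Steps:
M(C, K) = -K/156 (M(C, K) = K/(-156) = K*(-1/156) = -K/156)
1/(M(81, 31*4) + 32500) = 1/(-31*4/156 + 32500) = 1/(-1/156*124 + 32500) = 1/(-31/39 + 32500) = 1/(1267469/39) = 39/1267469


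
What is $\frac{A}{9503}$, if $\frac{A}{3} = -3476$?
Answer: $- \frac{10428}{9503} \approx -1.0973$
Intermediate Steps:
$A = -10428$ ($A = 3 \left(-3476\right) = -10428$)
$\frac{A}{9503} = - \frac{10428}{9503}$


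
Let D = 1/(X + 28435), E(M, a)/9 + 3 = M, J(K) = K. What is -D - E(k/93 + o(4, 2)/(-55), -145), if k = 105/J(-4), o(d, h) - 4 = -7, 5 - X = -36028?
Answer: 798262496/27479485 ≈ 29.049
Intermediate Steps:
X = 36033 (X = 5 - 1*(-36028) = 5 + 36028 = 36033)
o(d, h) = -3 (o(d, h) = 4 - 7 = -3)
k = -105/4 (k = 105/(-4) = 105*(-¼) = -105/4 ≈ -26.250)
E(M, a) = -27 + 9*M
D = 1/64468 (D = 1/(36033 + 28435) = 1/64468 ≈ 1.5512e-5)
-D - E(k/93 + o(4, 2)/(-55), -145) = -1*1/64468 - (-27 + 9*(-105/4/93 - 3/(-55))) = -1/64468 - (-27 + 9*(-105/4*1/93 - 3*(-1/55))) = -1/64468 - (-27 + 9*(-35/124 + 3/55)) = -1/64468 - (-27 + 9*(-1553/6820)) = -1/64468 - (-27 - 13977/6820) = -1/64468 - 1*(-198117/6820) = -1/64468 + 198117/6820 = 798262496/27479485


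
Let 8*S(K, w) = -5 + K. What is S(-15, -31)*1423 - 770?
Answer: -8655/2 ≈ -4327.5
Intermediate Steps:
S(K, w) = -5/8 + K/8 (S(K, w) = (-5 + K)/8 = -5/8 + K/8)
S(-15, -31)*1423 - 770 = (-5/8 + (⅛)*(-15))*1423 - 770 = (-5/8 - 15/8)*1423 - 770 = -5/2*1423 - 770 = -7115/2 - 770 = -8655/2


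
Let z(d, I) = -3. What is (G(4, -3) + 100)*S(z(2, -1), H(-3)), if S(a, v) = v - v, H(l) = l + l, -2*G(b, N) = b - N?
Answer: 0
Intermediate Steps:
G(b, N) = N/2 - b/2 (G(b, N) = -(b - N)/2 = N/2 - b/2)
H(l) = 2*l
S(a, v) = 0
(G(4, -3) + 100)*S(z(2, -1), H(-3)) = (((½)*(-3) - ½*4) + 100)*0 = ((-3/2 - 2) + 100)*0 = (-7/2 + 100)*0 = (193/2)*0 = 0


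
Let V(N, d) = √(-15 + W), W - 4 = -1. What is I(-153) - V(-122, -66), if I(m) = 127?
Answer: 127 - 2*I*√3 ≈ 127.0 - 3.4641*I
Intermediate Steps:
W = 3 (W = 4 - 1 = 3)
V(N, d) = 2*I*√3 (V(N, d) = √(-15 + 3) = √(-12) = 2*I*√3)
I(-153) - V(-122, -66) = 127 - 2*I*√3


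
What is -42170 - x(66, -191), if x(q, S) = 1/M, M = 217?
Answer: -9150891/217 ≈ -42170.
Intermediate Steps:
x(q, S) = 1/217
-42170 - x(66, -191) = -42170 - 1*1/217 = -42170 - 1/217 = -9150891/217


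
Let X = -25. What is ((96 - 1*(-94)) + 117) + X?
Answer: 282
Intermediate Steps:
((96 - 1*(-94)) + 117) + X = ((96 - 1*(-94)) + 117) - 25 = ((96 + 94) + 117) - 25 = (190 + 117) - 25 = 307 - 25 = 282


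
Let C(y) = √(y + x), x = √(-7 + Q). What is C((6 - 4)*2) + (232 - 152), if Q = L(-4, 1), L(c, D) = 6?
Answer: 80 + √(4 + I) ≈ 82.015 + 0.2481*I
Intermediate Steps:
Q = 6
x = I (x = √(-7 + 6) = √(-1) = I ≈ 1.0*I)
C(y) = √(I + y) (C(y) = √(y + I) = √(I + y))
C((6 - 4)*2) + (232 - 152) = √(I + (6 - 4)*2) + (232 - 152) = √(I + 2*2) + 80 = √(I + 4) + 80 = √(4 + I) + 80 = 80 + √(4 + I)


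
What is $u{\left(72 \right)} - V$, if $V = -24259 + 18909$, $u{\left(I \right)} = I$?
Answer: $5422$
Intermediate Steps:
$V = -5350$
$u{\left(72 \right)} - V = 72 - -5350 = 72 + 5350 = 5422$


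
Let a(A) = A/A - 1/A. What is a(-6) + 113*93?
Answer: 63061/6 ≈ 10510.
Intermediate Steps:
a(A) = 1 - 1/A
a(-6) + 113*93 = (-1 - 6)/(-6) + 113*93 = -⅙*(-7) + 10509 = 7/6 + 10509 = 63061/6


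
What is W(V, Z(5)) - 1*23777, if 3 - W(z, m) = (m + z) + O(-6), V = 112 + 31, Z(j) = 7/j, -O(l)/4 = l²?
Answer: -118872/5 ≈ -23774.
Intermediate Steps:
O(l) = -4*l²
V = 143
W(z, m) = 147 - m - z (W(z, m) = 3 - ((m + z) - 4*(-6)²) = 3 - ((m + z) - 4*36) = 3 - ((m + z) - 144) = 3 - (-144 + m + z) = 3 + (144 - m - z) = 147 - m - z)
W(V, Z(5)) - 1*23777 = (147 - 7/5 - 1*143) - 1*23777 = (147 - 7/5 - 143) - 23777 = 13/5 - 23777 = -118872/5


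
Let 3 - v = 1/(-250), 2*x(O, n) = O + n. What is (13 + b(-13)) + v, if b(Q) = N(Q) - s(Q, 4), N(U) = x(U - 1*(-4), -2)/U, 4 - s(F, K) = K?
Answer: 26694/1625 ≈ 16.427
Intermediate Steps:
x(O, n) = O/2 + n/2 (x(O, n) = (O + n)/2 = O/2 + n/2)
s(F, K) = 4 - K
v = 751/250 (v = 3 - 1/(-250) = 3 - 1*(-1/250) = 3 + 1/250 = 751/250 ≈ 3.0040)
N(U) = (1 + U/2)/U (N(U) = ((U - 1*(-4))/2 + (1/2)*(-2))/U = ((U + 4)/2 - 1)/U = ((4 + U)/2 - 1)/U = ((2 + U/2) - 1)/U = (1 + U/2)/U)
b(Q) = (2 + Q)/(2*Q) (b(Q) = (2 + Q)/(2*Q) - (4 - 1*4) = (2 + Q)/(2*Q) - (4 - 4) = (2 + Q)/(2*Q) - 1*0 = (2 + Q)/(2*Q) + 0 = (2 + Q)/(2*Q))
(13 + b(-13)) + v = (13 + (1/2)*(2 - 13)/(-13)) + 751/250 = (13 + (1/2)*(-1/13)*(-11)) + 751/250 = (13 + 11/26) + 751/250 = 349/26 + 751/250 = 26694/1625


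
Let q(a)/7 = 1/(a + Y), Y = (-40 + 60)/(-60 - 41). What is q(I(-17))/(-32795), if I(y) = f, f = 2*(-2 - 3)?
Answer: 101/4825550 ≈ 2.0930e-5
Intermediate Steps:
f = -10 (f = 2*(-5) = -10)
Y = -20/101 (Y = 20/(-101) = 20*(-1/101) = -20/101 ≈ -0.19802)
I(y) = -10
q(a) = 7/(-20/101 + a) (q(a) = 7/(a - 20/101) = 7/(-20/101 + a))
q(I(-17))/(-32795) = (707/(-20 + 101*(-10)))/(-32795) = (707/(-20 - 1010))*(-1/32795) = (707/(-1030))*(-1/32795) = (707*(-1/1030))*(-1/32795) = -707/1030*(-1/32795) = 101/4825550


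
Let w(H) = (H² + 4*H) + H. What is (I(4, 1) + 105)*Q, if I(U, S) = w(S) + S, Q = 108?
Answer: 12096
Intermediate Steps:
w(H) = H² + 5*H
I(U, S) = S + S*(5 + S) (I(U, S) = S*(5 + S) + S = S + S*(5 + S))
(I(4, 1) + 105)*Q = (1*(6 + 1) + 105)*108 = (1*7 + 105)*108 = (7 + 105)*108 = 112*108 = 12096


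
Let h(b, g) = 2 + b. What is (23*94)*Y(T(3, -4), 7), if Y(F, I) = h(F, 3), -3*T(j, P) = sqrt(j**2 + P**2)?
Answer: 2162/3 ≈ 720.67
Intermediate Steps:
T(j, P) = -sqrt(P**2 + j**2)/3 (T(j, P) = -sqrt(j**2 + P**2)/3 = -sqrt(P**2 + j**2)/3)
Y(F, I) = 2 + F
(23*94)*Y(T(3, -4), 7) = (23*94)*(2 - sqrt((-4)**2 + 3**2)/3) = 2162*(2 - sqrt(16 + 9)/3) = 2162*(2 - sqrt(25)/3) = 2162*(2 - 1/3*5) = 2162*(2 - 5/3) = 2162*(1/3) = 2162/3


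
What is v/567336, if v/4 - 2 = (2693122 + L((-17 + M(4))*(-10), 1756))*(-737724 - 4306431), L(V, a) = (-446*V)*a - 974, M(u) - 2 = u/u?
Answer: 38534639091733/10131 ≈ 3.8036e+9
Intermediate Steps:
M(u) = 3 (M(u) = 2 + u/u = 2 + 1 = 3)
L(V, a) = -974 - 446*V*a (L(V, a) = -446*V*a - 974 = -974 - 446*V*a)
v = 2157939789137048 (v = 8 + 4*((2693122 + (-974 - 446*(-17 + 3)*(-10)*1756))*(-737724 - 4306431)) = 8 + 4*((2693122 + (-974 - 446*(-14*(-10))*1756))*(-5044155)) = 8 + 4*((2693122 + (-974 - 446*140*1756))*(-5044155)) = 8 + 4*((2693122 + (-974 - 109644640))*(-5044155)) = 8 + 4*((2693122 - 109645614)*(-5044155)) = 8 + 4*(-106952492*(-5044155)) = 8 + 4*539484947284260 = 8 + 2157939789137040 = 2157939789137048)
v/567336 = 2157939789137048/567336 = 2157939789137048*(1/567336) = 38534639091733/10131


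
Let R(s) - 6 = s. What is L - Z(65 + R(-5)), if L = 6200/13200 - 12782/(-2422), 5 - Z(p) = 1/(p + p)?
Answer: 5745/7612 ≈ 0.75473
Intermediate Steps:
R(s) = 6 + s
Z(p) = 5 - 1/(2*p) (Z(p) = 5 - 1/(p + p) = 5 - 1/(2*p))
L = 65621/11418 (L = 6200*(1/13200) - 12782*(-1/2422) = 31/66 + 913/173 = 65621/11418 ≈ 5.7472)
L - Z(65 + R(-5)) = 65621/11418 - (5 - 1/(2*(65 + (6 - 5)))) = 65621/11418 - (5 - 1/(2*(65 + 1))) = 65621/11418 - (5 - ½/66) = 65621/11418 - (5 - ½*1/66) = 65621/11418 - (5 - 1/132) = 65621/11418 - 1*659/132 = 65621/11418 - 659/132 = 5745/7612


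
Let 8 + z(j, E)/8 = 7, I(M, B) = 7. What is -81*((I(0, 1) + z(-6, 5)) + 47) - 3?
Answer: -3729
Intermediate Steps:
z(j, E) = -8 (z(j, E) = -64 + 8*7 = -64 + 56 = -8)
-81*((I(0, 1) + z(-6, 5)) + 47) - 3 = -81*((7 - 8) + 47) - 3 = -81*(-1 + 47) - 3 = -81*46 - 3 = -3726 - 3 = -3729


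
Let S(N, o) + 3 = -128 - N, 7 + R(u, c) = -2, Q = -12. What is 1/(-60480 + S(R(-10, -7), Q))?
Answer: -1/60602 ≈ -1.6501e-5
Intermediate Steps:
R(u, c) = -9 (R(u, c) = -7 - 2 = -9)
S(N, o) = -131 - N (S(N, o) = -3 + (-128 - N) = -131 - N)
1/(-60480 + S(R(-10, -7), Q)) = 1/(-60480 + (-131 - 1*(-9))) = 1/(-60480 + (-131 + 9)) = 1/(-60480 - 122) = 1/(-60602) = -1/60602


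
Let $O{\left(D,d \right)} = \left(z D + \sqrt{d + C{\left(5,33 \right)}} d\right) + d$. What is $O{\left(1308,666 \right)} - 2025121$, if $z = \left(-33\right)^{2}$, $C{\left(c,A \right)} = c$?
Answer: $-600043 + 666 \sqrt{671} \approx -5.8279 \cdot 10^{5}$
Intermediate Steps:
$z = 1089$
$O{\left(D,d \right)} = d + 1089 D + d \sqrt{5 + d}$ ($O{\left(D,d \right)} = \left(1089 D + \sqrt{d + 5} d\right) + d = \left(1089 D + \sqrt{5 + d} d\right) + d = \left(1089 D + d \sqrt{5 + d}\right) + d = d + 1089 D + d \sqrt{5 + d}$)
$O{\left(1308,666 \right)} - 2025121 = \left(666 + 1089 \cdot 1308 + 666 \sqrt{5 + 666}\right) - 2025121 = \left(666 + 1424412 + 666 \sqrt{671}\right) - 2025121 = \left(1425078 + 666 \sqrt{671}\right) - 2025121 = -600043 + 666 \sqrt{671}$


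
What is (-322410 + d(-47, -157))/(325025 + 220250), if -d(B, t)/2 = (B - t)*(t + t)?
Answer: -50666/109055 ≈ -0.46459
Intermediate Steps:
d(B, t) = -4*t*(B - t) (d(B, t) = -2*(B - t)*(t + t) = -2*(B - t)*2*t = -4*t*(B - t))
(-322410 + d(-47, -157))/(325025 + 220250) = (-322410 + 4*(-157)*(-157 - 1*(-47)))/(325025 + 220250) = (-322410 + 4*(-157)*(-157 + 47))/545275 = (-322410 + 4*(-157)*(-110))*(1/545275) = (-322410 + 69080)*(1/545275) = -253330*1/545275 = -50666/109055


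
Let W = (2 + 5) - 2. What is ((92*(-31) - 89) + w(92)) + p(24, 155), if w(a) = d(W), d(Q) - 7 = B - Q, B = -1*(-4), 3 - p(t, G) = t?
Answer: -2956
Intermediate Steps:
p(t, G) = 3 - t
W = 5 (W = 7 - 2 = 5)
B = 4
d(Q) = 11 - Q (d(Q) = 7 + (4 - Q) = 11 - Q)
w(a) = 6 (w(a) = 11 - 1*5 = 11 - 5 = 6)
((92*(-31) - 89) + w(92)) + p(24, 155) = ((92*(-31) - 89) + 6) + (3 - 1*24) = ((-2852 - 89) + 6) + (3 - 24) = (-2941 + 6) - 21 = -2935 - 21 = -2956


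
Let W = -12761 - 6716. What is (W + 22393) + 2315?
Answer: 5231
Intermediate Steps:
W = -19477
(W + 22393) + 2315 = (-19477 + 22393) + 2315 = 2916 + 2315 = 5231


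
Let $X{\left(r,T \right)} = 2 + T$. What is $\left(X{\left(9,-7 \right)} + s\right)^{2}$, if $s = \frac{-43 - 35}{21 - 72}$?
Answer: $\frac{3481}{289} \approx 12.045$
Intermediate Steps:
$s = \frac{26}{17}$ ($s = - \frac{78}{-51} = \left(-78\right) \left(- \frac{1}{51}\right) = \frac{26}{17} \approx 1.5294$)
$\left(X{\left(9,-7 \right)} + s\right)^{2} = \left(\left(2 - 7\right) + \frac{26}{17}\right)^{2} = \left(-5 + \frac{26}{17}\right)^{2} = \left(- \frac{59}{17}\right)^{2} = \frac{3481}{289}$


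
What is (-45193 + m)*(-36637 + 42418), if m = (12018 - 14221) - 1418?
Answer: -282193734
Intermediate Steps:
m = -3621 (m = -2203 - 1418 = -3621)
(-45193 + m)*(-36637 + 42418) = (-45193 - 3621)*(-36637 + 42418) = -48814*5781 = -282193734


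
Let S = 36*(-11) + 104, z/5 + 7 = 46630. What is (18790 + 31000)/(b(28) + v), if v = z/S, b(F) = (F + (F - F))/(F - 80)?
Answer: -189002840/3032539 ≈ -62.325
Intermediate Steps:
z = 233115 (z = -35 + 5*46630 = -35 + 233150 = 233115)
S = -292 (S = -396 + 104 = -292)
b(F) = F/(-80 + F) (b(F) = (F + 0)/(-80 + F) = F/(-80 + F))
v = -233115/292 (v = 233115/(-292) = 233115*(-1/292) = -233115/292 ≈ -798.34)
(18790 + 31000)/(b(28) + v) = (18790 + 31000)/(28/(-80 + 28) - 233115/292) = 49790/(28/(-52) - 233115/292) = 49790/(28*(-1/52) - 233115/292) = 49790/(-7/13 - 233115/292) = 49790/(-3032539/3796) = 49790*(-3796/3032539) = -189002840/3032539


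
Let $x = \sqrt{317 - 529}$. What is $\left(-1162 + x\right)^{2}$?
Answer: $1350032 - 4648 i \sqrt{53} \approx 1.35 \cdot 10^{6} - 33838.0 i$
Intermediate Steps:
$x = 2 i \sqrt{53}$ ($x = \sqrt{-212} = 2 i \sqrt{53} \approx 14.56 i$)
$\left(-1162 + x\right)^{2} = \left(-1162 + 2 i \sqrt{53}\right)^{2}$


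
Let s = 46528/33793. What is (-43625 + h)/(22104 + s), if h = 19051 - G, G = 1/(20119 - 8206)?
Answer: -9892902878959/8899094391000 ≈ -1.1117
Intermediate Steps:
G = 1/11913 ≈ 8.3942e-5
s = 46528/33793 (s = 46528*(1/33793) = 46528/33793 ≈ 1.3769)
h = 226954562/11913 (h = 19051 - 1*1/11913 = 19051 - 1/11913 = 226954562/11913 ≈ 19051.)
(-43625 + h)/(22104 + s) = (-43625 + 226954562/11913)/(22104 + 46528/33793) = -292750063/(11913*747007000/33793) = -292750063/11913*33793/747007000 = -9892902878959/8899094391000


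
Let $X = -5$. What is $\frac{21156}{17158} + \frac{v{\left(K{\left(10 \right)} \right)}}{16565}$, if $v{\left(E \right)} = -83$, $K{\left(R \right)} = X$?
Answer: $\frac{174512513}{142111135} \approx 1.228$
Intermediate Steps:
$K{\left(R \right)} = -5$
$\frac{21156}{17158} + \frac{v{\left(K{\left(10 \right)} \right)}}{16565} = \frac{21156}{17158} - \frac{83}{16565} = 21156 \cdot \frac{1}{17158} - \frac{83}{16565} = \frac{10578}{8579} - \frac{83}{16565} = \frac{174512513}{142111135}$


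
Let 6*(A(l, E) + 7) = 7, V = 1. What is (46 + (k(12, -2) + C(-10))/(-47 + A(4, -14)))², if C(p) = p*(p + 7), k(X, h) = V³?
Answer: 207244816/100489 ≈ 2062.4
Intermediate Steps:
A(l, E) = -35/6 (A(l, E) = -7 + (⅙)*7 = -7 + 7/6 = -35/6)
k(X, h) = 1 (k(X, h) = 1³ = 1)
C(p) = p*(7 + p)
(46 + (k(12, -2) + C(-10))/(-47 + A(4, -14)))² = (46 + (1 - 10*(7 - 10))/(-47 - 35/6))² = (46 + (1 - 10*(-3))/(-317/6))² = (46 + (1 + 30)*(-6/317))² = (46 + 31*(-6/317))² = (46 - 186/317)² = (14396/317)² = 207244816/100489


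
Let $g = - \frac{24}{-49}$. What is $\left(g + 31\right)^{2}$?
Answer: $\frac{2380849}{2401} \approx 991.61$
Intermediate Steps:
$g = \frac{24}{49}$ ($g = \left(-24\right) \left(- \frac{1}{49}\right) = \frac{24}{49} \approx 0.4898$)
$\left(g + 31\right)^{2} = \left(\frac{24}{49} + 31\right)^{2} = \left(\frac{1543}{49}\right)^{2} = \frac{2380849}{2401}$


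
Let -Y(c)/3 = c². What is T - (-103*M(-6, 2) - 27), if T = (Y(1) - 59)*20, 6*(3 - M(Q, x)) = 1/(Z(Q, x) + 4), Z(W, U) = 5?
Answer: -48919/54 ≈ -905.91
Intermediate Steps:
Y(c) = -3*c²
M(Q, x) = 161/54 (M(Q, x) = 3 - 1/(6*(5 + 4)) = 3 - ⅙/9 = 3 - ⅙*⅑ = 3 - 1/54 = 161/54)
T = -1240 (T = (-3*1² - 59)*20 = (-3*1 - 59)*20 = (-3 - 59)*20 = -62*20 = -1240)
T - (-103*M(-6, 2) - 27) = -1240 - (-103*161/54 - 27) = -1240 - (-16583/54 - 27) = -1240 - 1*(-18041/54) = -1240 + 18041/54 = -48919/54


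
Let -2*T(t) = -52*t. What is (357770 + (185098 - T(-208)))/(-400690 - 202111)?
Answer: -548276/602801 ≈ -0.90955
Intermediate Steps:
T(t) = 26*t (T(t) = -(-26)*t = 26*t)
(357770 + (185098 - T(-208)))/(-400690 - 202111) = (357770 + (185098 - 26*(-208)))/(-400690 - 202111) = (357770 + (185098 - 1*(-5408)))/(-602801) = (357770 + (185098 + 5408))*(-1/602801) = (357770 + 190506)*(-1/602801) = 548276*(-1/602801) = -548276/602801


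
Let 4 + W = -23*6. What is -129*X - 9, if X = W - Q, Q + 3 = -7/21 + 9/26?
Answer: 466015/26 ≈ 17924.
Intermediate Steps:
Q = -233/78 (Q = -3 + (-7/21 + 9/26) = -3 + (-7*1/21 + 9*(1/26)) = -3 + (-⅓ + 9/26) = -3 + 1/78 = -233/78 ≈ -2.9872)
W = -142 (W = -4 - 23*6 = -4 - 138 = -142)
X = -10843/78 (X = -142 - 1*(-233/78) = -142 + 233/78 = -10843/78 ≈ -139.01)
-129*X - 9 = -129*(-10843/78) - 9 = 466249/26 - 9 = 466015/26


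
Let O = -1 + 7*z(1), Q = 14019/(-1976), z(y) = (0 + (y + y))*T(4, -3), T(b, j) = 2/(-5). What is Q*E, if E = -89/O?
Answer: -2079485/21736 ≈ -95.670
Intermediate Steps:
T(b, j) = -2/5 (T(b, j) = 2*(-1/5) = -2/5)
z(y) = -4*y/5 (z(y) = (0 + (y + y))*(-2/5) = (0 + 2*y)*(-2/5) = (2*y)*(-2/5) = -4*y/5)
Q = -14019/1976 (Q = 14019*(-1/1976) = -14019/1976 ≈ -7.0946)
O = -33/5 (O = -1 + 7*(-4/5*1) = -1 + 7*(-4/5) = -1 - 28/5 = -33/5 ≈ -6.6000)
E = 445/33 (E = -89/(-33/5) = -89*(-5/33) = 445/33 ≈ 13.485)
Q*E = -14019/1976*445/33 = -2079485/21736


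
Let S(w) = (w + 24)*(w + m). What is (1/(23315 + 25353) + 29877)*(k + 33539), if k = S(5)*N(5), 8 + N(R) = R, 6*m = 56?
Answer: 510372896787/529 ≈ 9.6479e+8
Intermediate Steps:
m = 28/3 (m = (1/6)*56 = 28/3 ≈ 9.3333)
S(w) = (24 + w)*(28/3 + w) (S(w) = (w + 24)*(w + 28/3) = (24 + w)*(28/3 + w))
N(R) = -8 + R
k = -1247 (k = (224 + 5**2 + (100/3)*5)*(-8 + 5) = (224 + 25 + 500/3)*(-3) = (1247/3)*(-3) = -1247)
(1/(23315 + 25353) + 29877)*(k + 33539) = (1/(23315 + 25353) + 29877)*(-1247 + 33539) = (1/48668 + 29877)*32292 = (1454053837/48668)*32292 = 510372896787/529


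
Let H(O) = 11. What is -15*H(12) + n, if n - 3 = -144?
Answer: -306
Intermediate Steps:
n = -141 (n = 3 - 144 = -141)
-15*H(12) + n = -15*11 - 141 = -165 - 141 = -306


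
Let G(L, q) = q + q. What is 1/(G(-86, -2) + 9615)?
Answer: 1/9611 ≈ 0.00010405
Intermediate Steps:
G(L, q) = 2*q
1/(G(-86, -2) + 9615) = 1/(2*(-2) + 9615) = 1/(-4 + 9615) = 1/9611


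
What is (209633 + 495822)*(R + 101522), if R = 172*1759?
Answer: 285053201850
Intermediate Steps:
R = 302548
(209633 + 495822)*(R + 101522) = (209633 + 495822)*(302548 + 101522) = 705455*404070 = 285053201850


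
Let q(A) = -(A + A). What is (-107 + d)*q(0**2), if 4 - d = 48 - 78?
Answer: 0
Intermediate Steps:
q(A) = -2*A
d = 34 (d = 4 - (48 - 78) = 4 - 1*(-30) = 4 + 30 = 34)
(-107 + d)*q(0**2) = (-107 + 34)*(-2*0**2) = -(-146)*0 = -73*0 = 0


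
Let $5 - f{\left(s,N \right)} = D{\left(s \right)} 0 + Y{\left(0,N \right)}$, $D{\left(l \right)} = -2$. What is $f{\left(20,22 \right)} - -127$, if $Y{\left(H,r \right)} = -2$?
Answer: $134$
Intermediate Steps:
$f{\left(s,N \right)} = 7$ ($f{\left(s,N \right)} = 5 - \left(\left(-2\right) 0 - 2\right) = 5 - \left(0 - 2\right) = 5 - -2 = 5 + 2 = 7$)
$f{\left(20,22 \right)} - -127 = 7 - -127 = 7 + 127 = 134$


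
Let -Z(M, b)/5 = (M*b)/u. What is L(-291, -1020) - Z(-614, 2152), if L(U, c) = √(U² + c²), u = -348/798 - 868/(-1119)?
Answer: -491623205640/25271 + 3*√125009 ≈ -1.9453e+7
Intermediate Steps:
u = 50542/148827 (u = -348*1/798 - 868*(-1/1119) = -58/133 + 868/1119 = 50542/148827 ≈ 0.33960)
Z(M, b) = -744135*M*b/50542 (Z(M, b) = -5*M*b/50542/148827 = -5*M*b*148827/50542 = -744135*M*b/50542)
L(-291, -1020) - Z(-614, 2152) = √((-291)² + (-1020)²) - (-744135)*(-614)*2152/50542 = √(84681 + 1040400) - 1*491623205640/25271 = √1125081 - 491623205640/25271 = 3*√125009 - 491623205640/25271 = -491623205640/25271 + 3*√125009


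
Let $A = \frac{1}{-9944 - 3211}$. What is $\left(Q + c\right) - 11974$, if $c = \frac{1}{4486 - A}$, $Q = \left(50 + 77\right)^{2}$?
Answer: $\frac{245200403460}{59013331} \approx 4155.0$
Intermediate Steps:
$Q = 16129$ ($Q = 127^{2} = 16129$)
$A = - \frac{1}{13155}$ ($A = \frac{1}{-13155} = - \frac{1}{13155} \approx -7.6017 \cdot 10^{-5}$)
$c = \frac{13155}{59013331}$ ($c = \frac{1}{4486 - - \frac{1}{13155}} = \frac{1}{4486 + \frac{1}{13155}} = \frac{1}{\frac{59013331}{13155}} = \frac{13155}{59013331} \approx 0.00022292$)
$\left(Q + c\right) - 11974 = \left(16129 + \frac{13155}{59013331}\right) - 11974 = \frac{951826028854}{59013331} - 11974 = \frac{245200403460}{59013331}$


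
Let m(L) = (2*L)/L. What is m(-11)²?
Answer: 4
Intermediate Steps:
m(L) = 2
m(-11)² = 2² = 4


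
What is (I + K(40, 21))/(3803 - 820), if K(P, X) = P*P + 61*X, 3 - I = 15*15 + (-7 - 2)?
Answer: 2668/2983 ≈ 0.89440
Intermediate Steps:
I = -213 (I = 3 - (15*15 + (-7 - 2)) = 3 - (225 - 9) = 3 - 1*216 = 3 - 216 = -213)
K(P, X) = P**2 + 61*X
(I + K(40, 21))/(3803 - 820) = (-213 + (40**2 + 61*21))/(3803 - 820) = (-213 + (1600 + 1281))/2983 = (-213 + 2881)*(1/2983) = 2668*(1/2983) = 2668/2983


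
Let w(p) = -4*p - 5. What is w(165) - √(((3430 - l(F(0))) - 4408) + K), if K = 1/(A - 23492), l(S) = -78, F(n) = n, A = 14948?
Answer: -665 - I*√4106246934/2136 ≈ -665.0 - 30.0*I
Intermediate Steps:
w(p) = -5 - 4*p
K = -1/8544 (K = 1/(14948 - 23492) = 1/(-8544) = -1/8544 ≈ -0.00011704)
w(165) - √(((3430 - l(F(0))) - 4408) + K) = (-5 - 4*165) - √(((3430 - 1*(-78)) - 4408) - 1/8544) = (-5 - 660) - √(((3430 + 78) - 4408) - 1/8544) = -665 - √((3508 - 4408) - 1/8544) = -665 - √(-900 - 1/8544) = -665 - √(-7689601/8544) = -665 - I*√4106246934/2136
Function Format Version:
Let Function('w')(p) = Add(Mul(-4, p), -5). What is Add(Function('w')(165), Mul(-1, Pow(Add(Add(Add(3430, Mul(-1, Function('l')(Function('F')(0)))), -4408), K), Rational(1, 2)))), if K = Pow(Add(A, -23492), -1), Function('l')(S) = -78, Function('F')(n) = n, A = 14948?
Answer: Add(-665, Mul(Rational(-1, 2136), I, Pow(4106246934, Rational(1, 2)))) ≈ Add(-665.00, Mul(-30.000, I))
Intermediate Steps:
Function('w')(p) = Add(-5, Mul(-4, p))
K = Rational(-1, 8544) (K = Pow(Add(14948, -23492), -1) = Pow(-8544, -1) = Rational(-1, 8544) ≈ -0.00011704)
Add(Function('w')(165), Mul(-1, Pow(Add(Add(Add(3430, Mul(-1, Function('l')(Function('F')(0)))), -4408), K), Rational(1, 2)))) = Add(Add(-5, Mul(-4, 165)), Mul(-1, Pow(Add(Add(Add(3430, Mul(-1, -78)), -4408), Rational(-1, 8544)), Rational(1, 2)))) = Add(Add(-5, -660), Mul(-1, Pow(Add(Add(Add(3430, 78), -4408), Rational(-1, 8544)), Rational(1, 2)))) = Add(-665, Mul(-1, Pow(Add(Add(3508, -4408), Rational(-1, 8544)), Rational(1, 2)))) = Add(-665, Mul(-1, Pow(Add(-900, Rational(-1, 8544)), Rational(1, 2)))) = Add(-665, Mul(-1, Pow(Rational(-7689601, 8544), Rational(1, 2)))) = Add(-665, Mul(-1, Mul(Rational(1, 2136), I, Pow(4106246934, Rational(1, 2))))) = Add(-665, Mul(Rational(-1, 2136), I, Pow(4106246934, Rational(1, 2))))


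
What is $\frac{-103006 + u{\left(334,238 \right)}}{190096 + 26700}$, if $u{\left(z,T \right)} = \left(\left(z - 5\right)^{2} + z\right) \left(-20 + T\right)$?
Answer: $\frac{5891586}{54199} \approx 108.7$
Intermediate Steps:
$u{\left(z,T \right)} = \left(-20 + T\right) \left(z + \left(-5 + z\right)^{2}\right)$ ($u{\left(z,T \right)} = \left(\left(-5 + z\right)^{2} + z\right) \left(-20 + T\right) = \left(z + \left(-5 + z\right)^{2}\right) \left(-20 + T\right) = \left(-20 + T\right) \left(z + \left(-5 + z\right)^{2}\right)$)
$\frac{-103006 + u{\left(334,238 \right)}}{190096 + 26700} = \frac{-103006 + \left(\left(-20\right) 334 - 20 \left(-5 + 334\right)^{2} + 238 \cdot 334 + 238 \left(-5 + 334\right)^{2}\right)}{190096 + 26700} = \frac{-103006 + \left(-6680 - 20 \cdot 329^{2} + 79492 + 238 \cdot 329^{2}\right)}{216796} = \left(-103006 + \left(-6680 - 2164820 + 79492 + 238 \cdot 108241\right)\right) \frac{1}{216796} = \left(-103006 + \left(-6680 - 2164820 + 79492 + 25761358\right)\right) \frac{1}{216796} = \left(-103006 + 23669350\right) \frac{1}{216796} = 23566344 \cdot \frac{1}{216796} = \frac{5891586}{54199}$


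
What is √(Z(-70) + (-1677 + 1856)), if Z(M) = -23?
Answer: 2*√39 ≈ 12.490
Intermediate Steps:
√(Z(-70) + (-1677 + 1856)) = √(-23 + (-1677 + 1856)) = √(-23 + 179) = √156 = 2*√39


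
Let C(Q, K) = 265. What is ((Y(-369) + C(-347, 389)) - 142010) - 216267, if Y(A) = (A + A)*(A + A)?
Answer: 186632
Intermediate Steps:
Y(A) = 4*A**2 (Y(A) = (2*A)*(2*A) = 4*A**2)
((Y(-369) + C(-347, 389)) - 142010) - 216267 = ((4*(-369)**2 + 265) - 142010) - 216267 = ((4*136161 + 265) - 142010) - 216267 = ((544644 + 265) - 142010) - 216267 = (544909 - 142010) - 216267 = 402899 - 216267 = 186632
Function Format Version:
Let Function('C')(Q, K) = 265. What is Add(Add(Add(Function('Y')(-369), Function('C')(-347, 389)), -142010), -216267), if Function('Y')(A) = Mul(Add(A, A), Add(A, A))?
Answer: 186632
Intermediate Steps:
Function('Y')(A) = Mul(4, Pow(A, 2)) (Function('Y')(A) = Mul(Mul(2, A), Mul(2, A)) = Mul(4, Pow(A, 2)))
Add(Add(Add(Function('Y')(-369), Function('C')(-347, 389)), -142010), -216267) = Add(Add(Add(Mul(4, Pow(-369, 2)), 265), -142010), -216267) = Add(Add(Add(Mul(4, 136161), 265), -142010), -216267) = Add(Add(Add(544644, 265), -142010), -216267) = Add(Add(544909, -142010), -216267) = Add(402899, -216267) = 186632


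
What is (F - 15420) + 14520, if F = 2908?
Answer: 2008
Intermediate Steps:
(F - 15420) + 14520 = (2908 - 15420) + 14520 = -12512 + 14520 = 2008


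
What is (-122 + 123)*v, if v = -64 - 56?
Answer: -120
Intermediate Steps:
v = -120
(-122 + 123)*v = (-122 + 123)*(-120) = 1*(-120) = -120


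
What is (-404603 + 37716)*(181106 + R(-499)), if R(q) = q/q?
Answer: -66445803909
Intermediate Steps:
R(q) = 1
(-404603 + 37716)*(181106 + R(-499)) = (-404603 + 37716)*(181106 + 1) = -366887*181107 = -66445803909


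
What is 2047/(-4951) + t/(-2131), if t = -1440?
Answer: 2767283/10550581 ≈ 0.26229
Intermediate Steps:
2047/(-4951) + t/(-2131) = 2047/(-4951) - 1440/(-2131) = 2047*(-1/4951) - 1440*(-1/2131) = -2047/4951 + 1440/2131 = 2767283/10550581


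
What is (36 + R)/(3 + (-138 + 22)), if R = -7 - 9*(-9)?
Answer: -110/113 ≈ -0.97345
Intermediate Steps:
R = 74 (R = -7 + 81 = 74)
(36 + R)/(3 + (-138 + 22)) = (36 + 74)/(3 + (-138 + 22)) = 110/(3 - 116) = 110/(-113) = 110*(-1/113) = -110/113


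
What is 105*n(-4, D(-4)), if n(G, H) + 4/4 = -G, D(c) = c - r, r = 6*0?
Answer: 315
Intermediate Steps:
r = 0
D(c) = c (D(c) = c - 1*0 = c + 0 = c)
n(G, H) = -1 - G
105*n(-4, D(-4)) = 105*(-1 - 1*(-4)) = 105*(-1 + 4) = 105*3 = 315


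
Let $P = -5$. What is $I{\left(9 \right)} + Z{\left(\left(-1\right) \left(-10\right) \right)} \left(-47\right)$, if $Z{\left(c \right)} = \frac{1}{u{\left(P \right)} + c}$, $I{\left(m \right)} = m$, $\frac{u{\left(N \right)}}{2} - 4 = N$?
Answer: $\frac{25}{8} \approx 3.125$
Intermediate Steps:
$u{\left(N \right)} = 8 + 2 N$
$Z{\left(c \right)} = \frac{1}{-2 + c}$ ($Z{\left(c \right)} = \frac{1}{\left(8 + 2 \left(-5\right)\right) + c} = \frac{1}{\left(8 - 10\right) + c} = \frac{1}{-2 + c}$)
$I{\left(9 \right)} + Z{\left(\left(-1\right) \left(-10\right) \right)} \left(-47\right) = 9 + \frac{1}{-2 - -10} \left(-47\right) = 9 + \frac{1}{-2 + 10} \left(-47\right) = 9 + \frac{1}{8} \left(-47\right) = 9 - \frac{47}{8} = \frac{25}{8}$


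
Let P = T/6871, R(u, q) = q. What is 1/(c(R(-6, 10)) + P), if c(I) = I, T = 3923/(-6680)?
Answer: 45898280/458978877 ≈ 0.10000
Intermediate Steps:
T = -3923/6680 (T = 3923*(-1/6680) = -3923/6680 ≈ -0.58728)
P = -3923/45898280 (P = -3923/6680/6871 = -3923/6680*1/6871 = -3923/45898280 ≈ -8.5472e-5)
1/(c(R(-6, 10)) + P) = 1/(10 - 3923/45898280) = 1/(458978877/45898280) = 45898280/458978877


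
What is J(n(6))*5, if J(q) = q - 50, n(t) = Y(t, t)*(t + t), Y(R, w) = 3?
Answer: -70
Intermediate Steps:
n(t) = 6*t (n(t) = 3*(t + t) = 3*(2*t) = 6*t)
J(q) = -50 + q
J(n(6))*5 = (-50 + 6*6)*5 = (-50 + 36)*5 = -14*5 = -70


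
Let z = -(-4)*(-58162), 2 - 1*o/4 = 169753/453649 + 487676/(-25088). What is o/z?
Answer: -1223149279/3377297041664 ≈ -0.00036217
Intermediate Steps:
o = 1223149279/14516768 (o = 8 - 4*(169753/453649 + 487676/(-25088)) = 8 - 4*(169753*(1/453649) + 487676*(-1/25088)) = 8 - 4*(169753/453649 - 17417/896) = 8 - 4*(-1107015135/58067072) = 8 + 1107015135/14516768 = 1223149279/14516768 ≈ 84.258)
z = -232648 (z = -1*232648 = -232648)
o/z = (1223149279/14516768)/(-232648) = (1223149279/14516768)*(-1/232648) = -1223149279/3377297041664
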